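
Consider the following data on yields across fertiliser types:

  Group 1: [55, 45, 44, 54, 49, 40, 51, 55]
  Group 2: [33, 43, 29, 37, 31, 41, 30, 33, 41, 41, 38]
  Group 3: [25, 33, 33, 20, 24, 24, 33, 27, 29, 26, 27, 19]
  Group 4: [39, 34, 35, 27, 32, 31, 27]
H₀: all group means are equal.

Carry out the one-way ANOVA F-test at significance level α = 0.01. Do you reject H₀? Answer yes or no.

reject H₀: yes

Group means [49.12, 36.09, 26.67, 32.14], grand mean 35.132
SSB = Σnᵢ(x̄ᵢ−x̄)² = 2499.034; SSW = ΣΣ(x−x̄ᵢ)² = 839.308
MSB = 2499.034/3 = 833.0114; MSW = 839.308/34 = 24.6855
F = MSB/MSW = 33.7449
df = (3, 34)
p-value (upper-tail) = 0.00000
At α=0.01: p < α → reject H₀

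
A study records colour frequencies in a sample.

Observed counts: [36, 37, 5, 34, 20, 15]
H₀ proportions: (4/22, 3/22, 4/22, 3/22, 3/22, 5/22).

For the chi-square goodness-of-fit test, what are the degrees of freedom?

degrees of freedom = 5

df = k − 1 = 6 − 1 = 5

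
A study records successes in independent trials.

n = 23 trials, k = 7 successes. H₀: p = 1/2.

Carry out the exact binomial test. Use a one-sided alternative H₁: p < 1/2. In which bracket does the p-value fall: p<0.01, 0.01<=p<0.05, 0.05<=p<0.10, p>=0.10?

Exact binomial: n=23, k=7, p₀=1/2=0.5000
P(X≤7) from Σ C(n,i)·p₀^i·(1−p₀)^(n−i)
p-value (one-sided, H₁ less) = 0.04657
→ bracket: 0.01<=p<0.05

p-value bracket: 0.01<=p<0.05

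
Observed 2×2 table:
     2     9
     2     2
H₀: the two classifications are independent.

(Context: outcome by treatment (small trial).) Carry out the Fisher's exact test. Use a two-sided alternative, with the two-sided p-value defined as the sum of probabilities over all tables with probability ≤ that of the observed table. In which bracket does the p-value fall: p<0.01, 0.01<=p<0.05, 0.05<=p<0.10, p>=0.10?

p-value bracket: p>=0.10

Margins: r₁=11, r₂=4, c₁=4, c₂=11, n=15
p_obs = C(11,2)·C(4,2)/C(15,4); sum pmf over tables with pmf ≤ p_obs
p-value (two-sided) = 0.51648
→ bracket: p>=0.10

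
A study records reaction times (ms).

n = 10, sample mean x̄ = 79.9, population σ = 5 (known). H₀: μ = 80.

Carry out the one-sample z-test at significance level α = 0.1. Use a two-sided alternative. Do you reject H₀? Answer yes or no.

reject H₀: no

SE = σ/√n = 5/√10 = 1.5811
z = (x̄−μ₀)/SE = (79.9−80)/1.5811 = -0.0632
p-value (two-sided) = 0.94957
At α=0.1: p ≥ α → fail to reject H₀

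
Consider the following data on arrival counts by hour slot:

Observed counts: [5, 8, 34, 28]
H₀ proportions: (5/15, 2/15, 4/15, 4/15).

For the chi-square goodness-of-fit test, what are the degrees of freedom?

df = k − 1 = 4 − 1 = 3

degrees of freedom = 3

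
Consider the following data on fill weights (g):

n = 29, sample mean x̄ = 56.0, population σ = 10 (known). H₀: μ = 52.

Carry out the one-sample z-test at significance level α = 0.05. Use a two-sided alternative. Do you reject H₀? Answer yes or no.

reject H₀: yes

SE = σ/√n = 10/√29 = 1.8570
z = (x̄−μ₀)/SE = (56.0−52)/1.8570 = 2.1541
p-value (two-sided) = 0.03124
At α=0.05: p < α → reject H₀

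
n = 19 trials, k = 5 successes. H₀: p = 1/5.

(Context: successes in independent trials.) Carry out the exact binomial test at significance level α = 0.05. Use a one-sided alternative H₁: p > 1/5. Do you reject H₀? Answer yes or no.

Exact binomial: n=19, k=5, p₀=1/5=0.2000
P(X≥5) from Σ C(n,i)·p₀^i·(1−p₀)^(n−i)
p-value (one-sided, H₁ greater) = 0.32671
At α=0.05: p ≥ α → fail to reject H₀

reject H₀: no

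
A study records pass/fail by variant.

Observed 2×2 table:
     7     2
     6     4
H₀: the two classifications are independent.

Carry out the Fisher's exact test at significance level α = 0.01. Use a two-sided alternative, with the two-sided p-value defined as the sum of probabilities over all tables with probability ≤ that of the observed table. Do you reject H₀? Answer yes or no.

Margins: r₁=9, r₂=10, c₁=13, c₂=6, n=19
p_obs = C(9,7)·C(10,6)/C(19,13); sum pmf over tables with pmf ≤ p_obs
p-value (two-sided) = 0.62848
At α=0.01: p ≥ α → fail to reject H₀

reject H₀: no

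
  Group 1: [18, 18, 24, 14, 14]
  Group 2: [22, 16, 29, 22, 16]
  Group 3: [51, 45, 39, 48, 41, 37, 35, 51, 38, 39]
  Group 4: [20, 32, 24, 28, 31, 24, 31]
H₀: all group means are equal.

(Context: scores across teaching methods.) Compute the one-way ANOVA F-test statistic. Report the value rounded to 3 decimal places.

Group means [17.60, 21.00, 42.40, 27.14], grand mean 29.889
SSB = Σnᵢ(x̄ᵢ−x̄)² = 2768.210; SSW = ΣΣ(x−x̄ᵢ)² = 622.457
MSB = 2768.210/3 = 922.7365; MSW = 622.457/23 = 27.0634
F = MSB/MSW = 34.0954
df = (3, 23)

test statistic = 34.095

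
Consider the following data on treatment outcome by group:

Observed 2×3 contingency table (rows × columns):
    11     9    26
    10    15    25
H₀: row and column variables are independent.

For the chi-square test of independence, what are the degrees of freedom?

df = (r−1)(c−1) = (2−1)·(3−1) = 2

degrees of freedom = 2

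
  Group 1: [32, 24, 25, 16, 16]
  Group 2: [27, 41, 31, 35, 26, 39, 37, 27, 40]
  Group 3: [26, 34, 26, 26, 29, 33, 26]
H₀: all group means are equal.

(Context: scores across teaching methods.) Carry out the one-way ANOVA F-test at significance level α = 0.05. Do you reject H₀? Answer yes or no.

reject H₀: yes

Group means [22.60, 33.67, 28.57], grand mean 29.333
SSB = Σnᵢ(x̄ᵢ−x̄)² = 399.752; SSW = ΣΣ(x−x̄ᵢ)² = 548.914
MSB = 399.752/2 = 199.8762; MSW = 548.914/18 = 30.4952
F = MSB/MSW = 6.5543
df = (2, 18)
p-value (upper-tail) = 0.00727
At α=0.05: p < α → reject H₀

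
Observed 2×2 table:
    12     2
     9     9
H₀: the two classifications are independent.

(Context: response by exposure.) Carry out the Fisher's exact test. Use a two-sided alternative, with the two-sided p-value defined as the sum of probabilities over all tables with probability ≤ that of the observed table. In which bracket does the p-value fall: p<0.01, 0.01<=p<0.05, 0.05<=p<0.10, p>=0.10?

p-value bracket: 0.05<=p<0.10

Margins: r₁=14, r₂=18, c₁=21, c₂=11, n=32
p_obs = C(14,12)·C(18,9)/C(32,21); sum pmf over tables with pmf ≤ p_obs
p-value (two-sided) = 0.06079
→ bracket: 0.05<=p<0.10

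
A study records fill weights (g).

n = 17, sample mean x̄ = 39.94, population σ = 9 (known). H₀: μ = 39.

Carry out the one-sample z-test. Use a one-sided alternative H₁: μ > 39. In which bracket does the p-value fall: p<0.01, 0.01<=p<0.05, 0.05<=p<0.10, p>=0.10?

p-value bracket: p>=0.10

SE = σ/√n = 9/√17 = 2.1828
z = (x̄−μ₀)/SE = (39.94−39)/2.1828 = 0.4306
p-value (one-sided, H₁ greater) = 0.33337
→ bracket: p>=0.10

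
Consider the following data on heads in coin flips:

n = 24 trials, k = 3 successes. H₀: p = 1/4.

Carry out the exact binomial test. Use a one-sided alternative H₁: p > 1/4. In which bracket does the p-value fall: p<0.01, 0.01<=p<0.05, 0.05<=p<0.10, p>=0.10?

p-value bracket: p>=0.10

Exact binomial: n=24, k=3, p₀=1/4=0.2500
P(X≥3) from Σ C(n,i)·p₀^i·(1−p₀)^(n−i)
p-value (one-sided, H₁ greater) = 0.96020
→ bracket: p>=0.10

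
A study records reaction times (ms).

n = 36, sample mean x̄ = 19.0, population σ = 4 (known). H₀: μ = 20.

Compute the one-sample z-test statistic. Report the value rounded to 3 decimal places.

test statistic = -1.500

SE = σ/√n = 4/√36 = 0.6667
z = (x̄−μ₀)/SE = (19.0−20)/0.6667 = -1.5000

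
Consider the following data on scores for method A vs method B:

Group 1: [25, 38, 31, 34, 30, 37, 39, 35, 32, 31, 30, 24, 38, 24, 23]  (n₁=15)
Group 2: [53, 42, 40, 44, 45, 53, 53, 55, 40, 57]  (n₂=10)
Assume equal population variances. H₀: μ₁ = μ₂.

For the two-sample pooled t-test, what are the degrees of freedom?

degrees of freedom = 23

df = n₁ + n₂ − 2 = 15 + 10 − 2 = 23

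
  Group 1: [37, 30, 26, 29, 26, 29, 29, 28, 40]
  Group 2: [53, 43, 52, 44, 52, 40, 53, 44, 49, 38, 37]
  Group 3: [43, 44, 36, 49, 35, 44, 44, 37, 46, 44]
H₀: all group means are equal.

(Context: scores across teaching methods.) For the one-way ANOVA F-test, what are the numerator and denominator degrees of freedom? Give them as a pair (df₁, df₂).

degrees of freedom = [2, 27]

k = 3 groups, N = 30 total
df = (k−1, N−k) = (3−1, 30−3) = (2, 27)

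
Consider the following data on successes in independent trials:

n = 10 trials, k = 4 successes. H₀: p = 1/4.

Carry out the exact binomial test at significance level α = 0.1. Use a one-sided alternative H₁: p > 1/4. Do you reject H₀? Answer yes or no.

Exact binomial: n=10, k=4, p₀=1/4=0.2500
P(X≥4) from Σ C(n,i)·p₀^i·(1−p₀)^(n−i)
p-value (one-sided, H₁ greater) = 0.22412
At α=0.1: p ≥ α → fail to reject H₀

reject H₀: no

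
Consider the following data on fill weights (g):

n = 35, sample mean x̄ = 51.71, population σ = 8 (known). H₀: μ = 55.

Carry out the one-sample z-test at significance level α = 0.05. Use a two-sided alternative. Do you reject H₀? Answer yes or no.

reject H₀: yes

SE = σ/√n = 8/√35 = 1.3522
z = (x̄−μ₀)/SE = (51.71−55)/1.3522 = -2.4330
p-value (two-sided) = 0.01497
At α=0.05: p < α → reject H₀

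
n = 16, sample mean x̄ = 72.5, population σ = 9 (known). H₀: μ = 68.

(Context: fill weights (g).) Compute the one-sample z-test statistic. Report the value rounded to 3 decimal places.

test statistic = 2.000

SE = σ/√n = 9/√16 = 2.2500
z = (x̄−μ₀)/SE = (72.5−68)/2.2500 = 2.0000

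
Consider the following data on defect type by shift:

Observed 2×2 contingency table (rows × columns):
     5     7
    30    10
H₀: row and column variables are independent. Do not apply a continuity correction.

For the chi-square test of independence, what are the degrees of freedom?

df = (r−1)(c−1) = (2−1)·(2−1) = 1

degrees of freedom = 1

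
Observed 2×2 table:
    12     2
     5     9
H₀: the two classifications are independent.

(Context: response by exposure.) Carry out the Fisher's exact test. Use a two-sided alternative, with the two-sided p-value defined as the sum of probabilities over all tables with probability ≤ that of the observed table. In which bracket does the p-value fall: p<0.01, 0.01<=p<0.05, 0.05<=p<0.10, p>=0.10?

Margins: r₁=14, r₂=14, c₁=17, c₂=11, n=28
p_obs = C(14,12)·C(14,5)/C(28,17); sum pmf over tables with pmf ≤ p_obs
p-value (two-sided) = 0.01831
→ bracket: 0.01<=p<0.05

p-value bracket: 0.01<=p<0.05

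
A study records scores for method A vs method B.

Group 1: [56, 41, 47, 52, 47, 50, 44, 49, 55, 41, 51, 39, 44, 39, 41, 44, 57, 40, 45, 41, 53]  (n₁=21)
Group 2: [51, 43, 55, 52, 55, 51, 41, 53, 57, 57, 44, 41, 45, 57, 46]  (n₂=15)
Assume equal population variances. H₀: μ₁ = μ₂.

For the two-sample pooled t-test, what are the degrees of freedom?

degrees of freedom = 34

df = n₁ + n₂ − 2 = 21 + 15 − 2 = 34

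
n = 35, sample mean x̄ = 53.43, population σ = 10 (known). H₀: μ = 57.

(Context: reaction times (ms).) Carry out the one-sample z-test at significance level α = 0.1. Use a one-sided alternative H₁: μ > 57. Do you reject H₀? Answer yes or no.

SE = σ/√n = 10/√35 = 1.6903
z = (x̄−μ₀)/SE = (53.43−57)/1.6903 = -2.1120
p-value (one-sided, H₁ greater) = 0.98266
At α=0.1: p ≥ α → fail to reject H₀

reject H₀: no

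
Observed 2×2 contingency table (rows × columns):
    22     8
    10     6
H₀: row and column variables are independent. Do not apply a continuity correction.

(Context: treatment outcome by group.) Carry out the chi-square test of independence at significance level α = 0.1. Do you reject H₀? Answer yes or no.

Row totals [30, 16], col totals [32, 14], n=46
χ² = (22−20.87)²/20.87 + (8−9.13)²/9.13 + (10−11.13)²/11.13 + (6−4.87)²/4.87 = 0.5784
df = 1
p-value (upper-tail) = 0.44693
At α=0.1: p ≥ α → fail to reject H₀

reject H₀: no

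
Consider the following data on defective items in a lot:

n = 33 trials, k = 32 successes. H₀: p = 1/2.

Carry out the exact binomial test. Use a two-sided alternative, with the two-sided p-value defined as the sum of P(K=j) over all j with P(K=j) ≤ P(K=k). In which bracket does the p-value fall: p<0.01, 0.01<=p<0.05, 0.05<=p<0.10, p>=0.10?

Exact binomial: n=33, k=32, p₀=1/2=0.5000
P(X=j) = C(n,j)·p₀^j·(1−p₀)^(n−j); p = Σ P(X=j) over j with P(X=j) ≤ P(X=32)
p-value (two-sided) = 0.00000
→ bracket: p<0.01

p-value bracket: p<0.01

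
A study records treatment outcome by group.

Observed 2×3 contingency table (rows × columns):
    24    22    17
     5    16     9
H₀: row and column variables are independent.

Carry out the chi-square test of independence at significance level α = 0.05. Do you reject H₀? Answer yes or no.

Row totals [63, 30], col totals [29, 38, 26], n=93
χ² = (24−19.65)²/19.65 + (22−25.74)²/25.74 + (17−17.61)²/17.61 + (5−9.35)²/9.35 + (16−12.26)²/12.26 + (9−8.39)²/8.39 = 4.7449
df = 2
p-value (upper-tail) = 0.09325
At α=0.05: p ≥ α → fail to reject H₀

reject H₀: no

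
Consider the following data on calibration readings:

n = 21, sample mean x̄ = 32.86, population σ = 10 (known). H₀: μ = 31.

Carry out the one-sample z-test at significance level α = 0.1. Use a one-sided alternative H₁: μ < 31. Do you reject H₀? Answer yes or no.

reject H₀: no

SE = σ/√n = 10/√21 = 2.1822
z = (x̄−μ₀)/SE = (32.86−31)/2.1822 = 0.8524
p-value (one-sided, H₁ less) = 0.80299
At α=0.1: p ≥ α → fail to reject H₀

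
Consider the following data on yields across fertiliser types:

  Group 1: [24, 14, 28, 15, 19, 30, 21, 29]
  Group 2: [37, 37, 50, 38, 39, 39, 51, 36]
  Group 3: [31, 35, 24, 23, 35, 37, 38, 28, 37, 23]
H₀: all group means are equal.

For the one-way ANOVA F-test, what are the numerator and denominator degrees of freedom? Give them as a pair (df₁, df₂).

degrees of freedom = [2, 23]

k = 3 groups, N = 26 total
df = (k−1, N−k) = (3−1, 26−3) = (2, 23)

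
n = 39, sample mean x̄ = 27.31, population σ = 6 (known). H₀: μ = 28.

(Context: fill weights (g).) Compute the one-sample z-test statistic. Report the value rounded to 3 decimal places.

SE = σ/√n = 6/√39 = 0.9608
z = (x̄−μ₀)/SE = (27.31−28)/0.9608 = -0.7182

test statistic = -0.718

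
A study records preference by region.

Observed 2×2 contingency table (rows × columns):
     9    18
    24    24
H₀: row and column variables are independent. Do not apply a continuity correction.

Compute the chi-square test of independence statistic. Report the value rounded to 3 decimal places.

Row totals [27, 48], col totals [33, 42], n=75
χ² = (9−11.88)²/11.88 + (18−15.12)²/15.12 + (24−21.12)²/21.12 + (24−26.88)²/26.88 = 1.9481
df = 1

test statistic = 1.948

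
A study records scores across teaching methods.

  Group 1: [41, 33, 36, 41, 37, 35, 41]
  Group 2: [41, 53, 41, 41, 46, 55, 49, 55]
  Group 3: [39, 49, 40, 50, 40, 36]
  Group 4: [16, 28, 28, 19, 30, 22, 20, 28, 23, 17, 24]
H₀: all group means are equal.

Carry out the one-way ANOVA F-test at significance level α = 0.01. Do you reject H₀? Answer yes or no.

Group means [37.71, 47.62, 42.33, 23.18], grand mean 36.062
SSB = Σnᵢ(x̄ᵢ−x̄)² = 3149.602; SSW = ΣΣ(x−x̄ᵢ)² = 740.273
MSB = 3149.602/3 = 1049.8672; MSW = 740.273/28 = 26.4383
F = MSB/MSW = 39.7100
df = (3, 28)
p-value (upper-tail) = 0.00000
At α=0.01: p < α → reject H₀

reject H₀: yes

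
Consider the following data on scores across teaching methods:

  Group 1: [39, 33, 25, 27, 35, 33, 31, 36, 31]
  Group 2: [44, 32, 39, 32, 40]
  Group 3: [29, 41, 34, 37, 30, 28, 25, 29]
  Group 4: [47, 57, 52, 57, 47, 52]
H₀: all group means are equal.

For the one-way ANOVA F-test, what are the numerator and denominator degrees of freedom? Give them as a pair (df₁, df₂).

degrees of freedom = [3, 24]

k = 4 groups, N = 28 total
df = (k−1, N−k) = (4−1, 28−4) = (3, 24)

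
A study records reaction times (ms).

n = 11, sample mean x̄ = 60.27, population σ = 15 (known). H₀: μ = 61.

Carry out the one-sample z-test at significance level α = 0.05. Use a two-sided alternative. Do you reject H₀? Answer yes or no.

SE = σ/√n = 15/√11 = 4.5227
z = (x̄−μ₀)/SE = (60.27−61)/4.5227 = -0.1614
p-value (two-sided) = 0.87177
At α=0.05: p ≥ α → fail to reject H₀

reject H₀: no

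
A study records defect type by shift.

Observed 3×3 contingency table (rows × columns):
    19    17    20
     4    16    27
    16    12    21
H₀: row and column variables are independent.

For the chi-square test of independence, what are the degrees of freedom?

df = (r−1)(c−1) = (3−1)·(3−1) = 4

degrees of freedom = 4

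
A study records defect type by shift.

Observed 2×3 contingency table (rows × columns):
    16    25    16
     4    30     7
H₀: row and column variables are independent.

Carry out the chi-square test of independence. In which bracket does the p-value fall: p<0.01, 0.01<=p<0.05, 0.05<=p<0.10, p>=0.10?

p-value bracket: 0.01<=p<0.05

Row totals [57, 41], col totals [20, 55, 23], n=98
χ² = (16−11.63)²/11.63 + (25−31.99)²/31.99 + (16−13.38)²/13.38 + (4−8.37)²/8.37 + (30−23.01)²/23.01 + (7−9.62)²/9.62 = 8.7986
df = 2
p-value (upper-tail) = 0.01229
→ bracket: 0.01<=p<0.05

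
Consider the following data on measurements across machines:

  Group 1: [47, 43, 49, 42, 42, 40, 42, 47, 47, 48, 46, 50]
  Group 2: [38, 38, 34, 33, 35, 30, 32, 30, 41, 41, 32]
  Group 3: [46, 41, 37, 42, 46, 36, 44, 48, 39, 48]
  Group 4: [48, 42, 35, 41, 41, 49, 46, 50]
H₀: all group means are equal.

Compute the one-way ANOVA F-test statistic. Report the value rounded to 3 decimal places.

Group means [45.25, 34.91, 42.70, 44.00], grand mean 41.610
SSB = Σnᵢ(x̄ᵢ−x̄)² = 710.497; SSW = ΣΣ(x−x̄ᵢ)² = 639.259
MSB = 710.497/3 = 236.8323; MSW = 639.259/37 = 17.2773
F = MSB/MSW = 13.7077
df = (3, 37)

test statistic = 13.708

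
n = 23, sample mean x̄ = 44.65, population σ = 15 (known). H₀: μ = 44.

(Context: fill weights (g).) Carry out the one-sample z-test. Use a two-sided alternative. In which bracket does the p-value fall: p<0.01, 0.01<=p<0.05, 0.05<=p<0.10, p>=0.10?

SE = σ/√n = 15/√23 = 3.1277
z = (x̄−μ₀)/SE = (44.65−44)/3.1277 = 0.2078
p-value (two-sided) = 0.83537
→ bracket: p>=0.10

p-value bracket: p>=0.10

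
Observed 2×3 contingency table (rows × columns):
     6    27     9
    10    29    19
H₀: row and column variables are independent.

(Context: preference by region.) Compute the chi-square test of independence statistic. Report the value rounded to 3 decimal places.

test statistic = 2.138

Row totals [42, 58], col totals [16, 56, 28], n=100
χ² = (6−6.72)²/6.72 + (27−23.52)²/23.52 + (9−11.76)²/11.76 + (10−9.28)²/9.28 + (29−32.48)²/32.48 + (19−16.24)²/16.24 = 2.1376
df = 2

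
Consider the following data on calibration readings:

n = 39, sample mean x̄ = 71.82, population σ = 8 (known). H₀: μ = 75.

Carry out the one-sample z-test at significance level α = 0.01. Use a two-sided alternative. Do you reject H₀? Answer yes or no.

SE = σ/√n = 8/√39 = 1.2810
z = (x̄−μ₀)/SE = (71.82−75)/1.2810 = -2.4824
p-value (two-sided) = 0.01305
At α=0.01: p ≥ α → fail to reject H₀

reject H₀: no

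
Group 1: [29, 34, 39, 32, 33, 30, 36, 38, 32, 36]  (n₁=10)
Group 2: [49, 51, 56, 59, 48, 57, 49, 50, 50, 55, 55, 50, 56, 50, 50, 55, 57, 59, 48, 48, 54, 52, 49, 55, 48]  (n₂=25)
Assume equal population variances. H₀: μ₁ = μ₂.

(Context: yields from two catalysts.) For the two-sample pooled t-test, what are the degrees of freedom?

df = n₁ + n₂ − 2 = 10 + 25 − 2 = 33

degrees of freedom = 33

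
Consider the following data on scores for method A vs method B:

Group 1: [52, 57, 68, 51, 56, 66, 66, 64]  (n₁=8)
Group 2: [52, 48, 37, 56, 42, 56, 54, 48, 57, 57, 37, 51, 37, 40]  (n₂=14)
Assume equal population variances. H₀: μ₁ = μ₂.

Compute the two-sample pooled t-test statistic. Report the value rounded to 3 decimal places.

x̄₁=60.000, s₁=6.782, n₁=8
x̄₂=48.000, s₂=7.913, n₂=14
s_p² = [7·6.782² + 13·7.913²]/20 = 56.8000
SE = √(s_p²·(1/8+1/14)) = 3.3402
t = (60.000−48.000)/3.3402 = 3.5926
df = 20

test statistic = 3.593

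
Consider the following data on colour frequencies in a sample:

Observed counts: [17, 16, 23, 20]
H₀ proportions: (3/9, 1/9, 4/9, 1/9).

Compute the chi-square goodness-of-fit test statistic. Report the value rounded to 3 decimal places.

n = 76; E_i = n·p_i = [25.33, 8.44, 33.78, 8.44]
χ² = (17−25.33)²/25.33 + (16−8.44)²/8.44 + (23−33.78)²/33.78 + (20−8.44)²/8.44 = 28.7533
df = 3

test statistic = 28.753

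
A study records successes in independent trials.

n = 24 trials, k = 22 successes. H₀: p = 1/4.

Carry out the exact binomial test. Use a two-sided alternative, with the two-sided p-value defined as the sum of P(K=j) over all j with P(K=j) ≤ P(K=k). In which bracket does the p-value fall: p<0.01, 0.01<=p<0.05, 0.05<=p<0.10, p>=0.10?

Exact binomial: n=24, k=22, p₀=1/4=0.2500
P(X=j) = C(n,j)·p₀^j·(1−p₀)^(n−j); p = Σ P(X=j) over j with P(X=j) ≤ P(X=22)
p-value (two-sided) = 0.00000
→ bracket: p<0.01

p-value bracket: p<0.01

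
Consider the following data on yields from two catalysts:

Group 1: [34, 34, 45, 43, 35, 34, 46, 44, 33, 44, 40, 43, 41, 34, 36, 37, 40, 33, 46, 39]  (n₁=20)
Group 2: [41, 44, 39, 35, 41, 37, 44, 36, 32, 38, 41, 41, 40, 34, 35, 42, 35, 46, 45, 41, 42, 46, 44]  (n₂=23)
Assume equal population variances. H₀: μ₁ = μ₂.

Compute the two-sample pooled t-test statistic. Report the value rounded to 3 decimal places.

test statistic = -0.677

x̄₁=39.050, s₁=4.718, n₁=20
x̄₂=39.957, s₂=4.062, n₂=23
s_p² = [19·4.718² + 22·4.062²]/41 = 19.1685
SE = √(s_p²·(1/20+1/23)) = 1.3386
t = (39.050−39.957)/1.3386 = -0.6772
df = 41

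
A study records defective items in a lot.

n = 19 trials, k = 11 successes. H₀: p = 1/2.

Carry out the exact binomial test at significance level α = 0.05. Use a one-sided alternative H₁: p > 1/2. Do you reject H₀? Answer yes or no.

reject H₀: no

Exact binomial: n=19, k=11, p₀=1/2=0.5000
P(X≥11) from Σ C(n,i)·p₀^i·(1−p₀)^(n−i)
p-value (one-sided, H₁ greater) = 0.32380
At α=0.05: p ≥ α → fail to reject H₀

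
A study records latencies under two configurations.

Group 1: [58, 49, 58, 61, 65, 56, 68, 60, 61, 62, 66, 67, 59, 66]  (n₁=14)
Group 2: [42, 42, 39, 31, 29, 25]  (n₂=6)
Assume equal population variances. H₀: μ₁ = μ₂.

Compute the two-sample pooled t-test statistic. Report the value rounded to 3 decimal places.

test statistic = 9.328

x̄₁=61.143, s₁=5.142, n₁=14
x̄₂=34.667, s₂=7.285, n₂=6
s_p² = [13·5.142² + 5·7.285²]/18 = 33.8360
SE = √(s_p²·(1/14+1/6)) = 2.8383
t = (61.143−34.667)/2.8383 = 9.3280
df = 18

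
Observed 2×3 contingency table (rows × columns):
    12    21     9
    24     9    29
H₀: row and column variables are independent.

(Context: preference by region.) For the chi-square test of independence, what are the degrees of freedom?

df = (r−1)(c−1) = (2−1)·(3−1) = 2

degrees of freedom = 2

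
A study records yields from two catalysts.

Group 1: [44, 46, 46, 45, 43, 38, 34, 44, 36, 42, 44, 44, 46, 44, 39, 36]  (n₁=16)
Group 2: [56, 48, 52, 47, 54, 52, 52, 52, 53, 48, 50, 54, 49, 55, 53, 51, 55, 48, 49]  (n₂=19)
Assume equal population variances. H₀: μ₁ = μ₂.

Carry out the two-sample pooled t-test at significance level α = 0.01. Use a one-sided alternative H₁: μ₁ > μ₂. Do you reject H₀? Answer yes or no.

x̄₁=41.938, s₁=3.991, n₁=16
x̄₂=51.474, s₂=2.736, n₂=19
s_p² = [15·3.991² + 18·2.736²]/33 = 11.3235
SE = √(s_p²·(1/16+1/19)) = 1.1418
t = (41.938−51.474)/1.1418 = -8.3519
df = 33
p-value (one-sided, H₁ greater) = 1.00000
At α=0.01: p ≥ α → fail to reject H₀

reject H₀: no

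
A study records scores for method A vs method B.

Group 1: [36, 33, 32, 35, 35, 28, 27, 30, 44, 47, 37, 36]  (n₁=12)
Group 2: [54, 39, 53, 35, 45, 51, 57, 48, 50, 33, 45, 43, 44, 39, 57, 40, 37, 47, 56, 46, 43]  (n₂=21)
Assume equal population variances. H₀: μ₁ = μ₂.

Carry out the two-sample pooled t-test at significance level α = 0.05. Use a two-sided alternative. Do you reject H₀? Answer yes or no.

reject H₀: yes

x̄₁=35.000, s₁=5.893, n₁=12
x̄₂=45.810, s₂=7.174, n₂=21
s_p² = [11·5.893² + 20·7.174²]/31 = 45.5238
SE = √(s_p²·(1/12+1/21)) = 2.4416
t = (35.000−45.810)/2.4416 = -4.4272
df = 31
p-value (two-sided) = 0.00011
At α=0.05: p < α → reject H₀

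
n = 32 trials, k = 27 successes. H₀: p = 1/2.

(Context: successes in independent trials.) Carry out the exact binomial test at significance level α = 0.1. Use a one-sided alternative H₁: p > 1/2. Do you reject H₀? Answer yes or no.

Exact binomial: n=32, k=27, p₀=1/2=0.5000
P(X≥27) from Σ C(n,i)·p₀^i·(1−p₀)^(n−i)
p-value (one-sided, H₁ greater) = 0.00006
At α=0.1: p < α → reject H₀

reject H₀: yes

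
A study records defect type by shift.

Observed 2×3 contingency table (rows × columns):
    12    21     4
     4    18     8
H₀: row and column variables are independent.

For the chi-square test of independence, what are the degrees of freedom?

df = (r−1)(c−1) = (2−1)·(3−1) = 2

degrees of freedom = 2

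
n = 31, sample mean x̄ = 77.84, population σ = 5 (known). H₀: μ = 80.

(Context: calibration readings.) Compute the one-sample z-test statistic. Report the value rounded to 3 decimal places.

SE = σ/√n = 5/√31 = 0.8980
z = (x̄−μ₀)/SE = (77.84−80)/0.8980 = -2.4053

test statistic = -2.405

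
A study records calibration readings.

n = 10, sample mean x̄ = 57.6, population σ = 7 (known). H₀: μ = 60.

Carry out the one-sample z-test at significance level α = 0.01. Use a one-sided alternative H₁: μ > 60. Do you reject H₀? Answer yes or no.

reject H₀: no

SE = σ/√n = 7/√10 = 2.2136
z = (x̄−μ₀)/SE = (57.6−60)/2.2136 = -1.0842
p-value (one-sided, H₁ greater) = 0.86086
At α=0.01: p ≥ α → fail to reject H₀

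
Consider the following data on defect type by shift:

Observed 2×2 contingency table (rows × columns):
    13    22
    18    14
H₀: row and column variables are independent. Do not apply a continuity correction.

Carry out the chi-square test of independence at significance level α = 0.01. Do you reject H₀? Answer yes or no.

Row totals [35, 32], col totals [31, 36], n=67
χ² = (13−16.19)²/16.19 + (22−18.81)²/18.81 + (18−14.81)²/14.81 + (14−17.19)²/17.19 = 2.4548
df = 1
p-value (upper-tail) = 0.11716
At α=0.01: p ≥ α → fail to reject H₀

reject H₀: no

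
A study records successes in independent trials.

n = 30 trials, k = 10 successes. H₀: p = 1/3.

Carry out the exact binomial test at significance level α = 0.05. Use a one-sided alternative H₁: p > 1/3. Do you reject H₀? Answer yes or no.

reject H₀: no

Exact binomial: n=30, k=10, p₀=1/3=0.3333
P(X≥10) from Σ C(n,i)·p₀^i·(1−p₀)^(n−i)
p-value (one-sided, H₁ greater) = 0.56826
At α=0.05: p ≥ α → fail to reject H₀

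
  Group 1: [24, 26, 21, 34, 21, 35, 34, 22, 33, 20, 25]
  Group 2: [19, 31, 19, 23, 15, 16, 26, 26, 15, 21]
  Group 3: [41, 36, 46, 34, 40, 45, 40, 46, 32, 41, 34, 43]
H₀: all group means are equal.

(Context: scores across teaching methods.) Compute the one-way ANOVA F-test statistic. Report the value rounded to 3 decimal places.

test statistic = 35.312

Group means [26.82, 21.10, 39.83], grand mean 29.818
SSB = Σnᵢ(x̄ᵢ−x̄)² = 2062.706; SSW = ΣΣ(x−x̄ᵢ)² = 876.203
MSB = 2062.706/2 = 1031.3530; MSW = 876.203/30 = 29.2068
F = MSB/MSW = 35.3121
df = (2, 30)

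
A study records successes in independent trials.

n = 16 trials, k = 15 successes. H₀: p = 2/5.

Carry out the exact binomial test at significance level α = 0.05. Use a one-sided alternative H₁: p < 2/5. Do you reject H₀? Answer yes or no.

Exact binomial: n=16, k=15, p₀=2/5=0.4000
P(X≤15) from Σ C(n,i)·p₀^i·(1−p₀)^(n−i)
p-value (one-sided, H₁ less) = 1.00000
At α=0.05: p ≥ α → fail to reject H₀

reject H₀: no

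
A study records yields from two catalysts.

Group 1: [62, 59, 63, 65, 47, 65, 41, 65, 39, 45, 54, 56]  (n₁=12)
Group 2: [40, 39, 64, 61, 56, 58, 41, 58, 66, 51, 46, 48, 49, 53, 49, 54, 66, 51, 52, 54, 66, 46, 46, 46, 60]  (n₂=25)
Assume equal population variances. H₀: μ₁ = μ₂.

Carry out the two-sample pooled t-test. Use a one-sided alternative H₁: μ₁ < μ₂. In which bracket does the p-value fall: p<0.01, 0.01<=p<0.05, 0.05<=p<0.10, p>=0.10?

x̄₁=55.083, s₁=9.756, n₁=12
x̄₂=52.800, s₂=8.093, n₂=25
s_p² = [11·9.756² + 24·8.093²]/35 = 74.8262
SE = √(s_p²·(1/12+1/25)) = 3.0379
t = (55.083−52.800)/3.0379 = 0.7516
df = 35
p-value (one-sided, H₁ less) = 0.77135
→ bracket: p>=0.10

p-value bracket: p>=0.10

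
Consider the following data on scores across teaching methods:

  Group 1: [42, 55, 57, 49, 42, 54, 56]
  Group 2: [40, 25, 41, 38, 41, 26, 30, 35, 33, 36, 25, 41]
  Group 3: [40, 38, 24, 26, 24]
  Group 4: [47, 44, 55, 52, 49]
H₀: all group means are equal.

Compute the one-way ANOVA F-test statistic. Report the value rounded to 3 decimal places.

Group means [50.71, 34.25, 30.40, 49.40], grand mean 40.172
SSB = Σnᵢ(x̄ᵢ−x̄)² = 2102.059; SSW = ΣΣ(x−x̄ᵢ)² = 1022.079
MSB = 2102.059/3 = 700.6865; MSW = 1022.079/25 = 40.8831
F = MSB/MSW = 17.1388
df = (3, 25)

test statistic = 17.139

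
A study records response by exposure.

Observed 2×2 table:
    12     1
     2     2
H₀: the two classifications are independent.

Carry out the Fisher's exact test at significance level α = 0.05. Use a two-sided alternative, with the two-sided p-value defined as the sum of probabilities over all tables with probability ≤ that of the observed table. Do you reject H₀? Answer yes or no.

Margins: r₁=13, r₂=4, c₁=14, c₂=3, n=17
p_obs = C(13,12)·C(4,2)/C(17,14); sum pmf over tables with pmf ≤ p_obs
p-value (two-sided) = 0.12059
At α=0.05: p ≥ α → fail to reject H₀

reject H₀: no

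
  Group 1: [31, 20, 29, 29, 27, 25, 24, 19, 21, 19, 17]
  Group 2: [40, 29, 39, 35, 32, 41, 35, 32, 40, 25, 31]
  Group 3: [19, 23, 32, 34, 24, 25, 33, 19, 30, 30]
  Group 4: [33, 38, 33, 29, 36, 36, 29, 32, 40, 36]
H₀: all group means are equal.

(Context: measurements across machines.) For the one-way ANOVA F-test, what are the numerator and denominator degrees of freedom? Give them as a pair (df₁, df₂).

k = 4 groups, N = 42 total
df = (k−1, N−k) = (4−1, 42−4) = (3, 38)

degrees of freedom = [3, 38]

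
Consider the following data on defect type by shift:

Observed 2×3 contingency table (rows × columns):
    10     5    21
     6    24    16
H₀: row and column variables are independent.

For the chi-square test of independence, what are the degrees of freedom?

degrees of freedom = 2

df = (r−1)(c−1) = (2−1)·(3−1) = 2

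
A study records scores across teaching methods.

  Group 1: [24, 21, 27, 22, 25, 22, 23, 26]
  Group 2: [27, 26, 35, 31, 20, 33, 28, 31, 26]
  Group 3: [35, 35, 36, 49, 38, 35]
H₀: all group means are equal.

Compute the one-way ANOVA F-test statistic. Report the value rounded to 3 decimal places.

test statistic = 20.406

Group means [23.75, 28.56, 38.00], grand mean 29.348
SSB = Σnᵢ(x̄ᵢ−x̄)² = 705.495; SSW = ΣΣ(x−x̄ᵢ)² = 345.722
MSB = 705.495/2 = 352.7476; MSW = 345.722/20 = 17.2861
F = MSB/MSW = 20.4064
df = (2, 20)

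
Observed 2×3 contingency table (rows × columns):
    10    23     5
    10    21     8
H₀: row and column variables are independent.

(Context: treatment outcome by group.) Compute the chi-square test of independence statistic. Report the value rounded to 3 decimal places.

Row totals [38, 39], col totals [20, 44, 13], n=77
χ² = (10−9.87)²/9.87 + (23−21.71)²/21.71 + (5−6.42)²/6.42 + (10−10.13)²/10.13 + (21−22.29)²/22.29 + (8−6.58)²/6.58 = 0.7704
df = 2

test statistic = 0.770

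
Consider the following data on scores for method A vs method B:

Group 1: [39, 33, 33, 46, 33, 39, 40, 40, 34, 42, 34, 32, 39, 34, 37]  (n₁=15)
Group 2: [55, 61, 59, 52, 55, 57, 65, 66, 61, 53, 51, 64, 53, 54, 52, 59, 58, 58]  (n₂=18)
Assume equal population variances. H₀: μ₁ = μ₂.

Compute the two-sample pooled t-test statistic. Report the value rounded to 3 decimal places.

x̄₁=37.000, s₁=4.106, n₁=15
x̄₂=57.389, s₂=4.654, n₂=18
s_p² = [14·4.106² + 17·4.654²]/31 = 19.4928
SE = √(s_p²·(1/15+1/18)) = 1.5435
t = (37.000−57.389)/1.5435 = -13.2093
df = 31

test statistic = -13.209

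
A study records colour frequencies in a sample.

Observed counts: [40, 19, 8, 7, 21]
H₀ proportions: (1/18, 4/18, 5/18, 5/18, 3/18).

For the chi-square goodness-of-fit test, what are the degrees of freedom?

degrees of freedom = 4

df = k − 1 = 5 − 1 = 4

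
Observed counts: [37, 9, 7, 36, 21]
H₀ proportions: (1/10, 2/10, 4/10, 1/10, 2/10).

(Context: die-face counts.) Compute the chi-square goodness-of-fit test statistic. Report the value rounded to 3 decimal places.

n = 110; E_i = n·p_i = [11.00, 22.00, 44.00, 11.00, 22.00]
χ² = (37−11.00)²/11.00 + (9−22.00)²/22.00 + (7−44.00)²/44.00 + (36−11.00)²/11.00 + (21−22.00)²/22.00 = 157.1136
df = 4

test statistic = 157.114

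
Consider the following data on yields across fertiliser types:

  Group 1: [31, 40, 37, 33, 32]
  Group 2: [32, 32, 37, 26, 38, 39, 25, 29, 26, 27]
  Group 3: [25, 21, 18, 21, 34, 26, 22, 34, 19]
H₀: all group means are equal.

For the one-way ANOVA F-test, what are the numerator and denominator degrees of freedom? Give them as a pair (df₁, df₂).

k = 3 groups, N = 24 total
df = (k−1, N−k) = (3−1, 24−3) = (2, 21)

degrees of freedom = [2, 21]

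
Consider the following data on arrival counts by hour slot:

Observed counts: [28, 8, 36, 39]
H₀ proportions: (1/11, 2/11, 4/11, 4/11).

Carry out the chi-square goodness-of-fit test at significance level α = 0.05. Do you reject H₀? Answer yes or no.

reject H₀: yes

n = 111; E_i = n·p_i = [10.09, 20.18, 40.36, 40.36]
χ² = (28−10.09)²/10.09 + (8−20.18)²/20.18 + (36−40.36)²/40.36 + (39−40.36)²/40.36 = 39.6554
df = 3
p-value (upper-tail) = 0.00000
At α=0.05: p < α → reject H₀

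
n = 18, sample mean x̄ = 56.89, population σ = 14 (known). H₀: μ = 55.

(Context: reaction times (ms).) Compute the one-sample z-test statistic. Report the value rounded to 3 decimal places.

test statistic = 0.573

SE = σ/√n = 14/√18 = 3.2998
z = (x̄−μ₀)/SE = (56.89−55)/3.2998 = 0.5728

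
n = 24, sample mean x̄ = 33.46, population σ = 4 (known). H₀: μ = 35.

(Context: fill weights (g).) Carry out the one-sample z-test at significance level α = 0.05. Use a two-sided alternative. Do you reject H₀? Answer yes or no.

reject H₀: no

SE = σ/√n = 4/√24 = 0.8165
z = (x̄−μ₀)/SE = (33.46−35)/0.8165 = -1.8861
p-value (two-sided) = 0.05928
At α=0.05: p ≥ α → fail to reject H₀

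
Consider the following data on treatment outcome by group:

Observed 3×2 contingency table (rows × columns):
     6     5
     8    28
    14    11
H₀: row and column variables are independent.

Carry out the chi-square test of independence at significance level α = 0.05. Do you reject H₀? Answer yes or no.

reject H₀: yes

Row totals [11, 36, 25], col totals [28, 44], n=72
χ² = (6−4.28)²/4.28 + (5−6.72)²/6.72 + (8−14.00)²/14.00 + (28−22.00)²/22.00 + (14−9.72)²/9.72 + (11−15.28)²/15.28 = 8.4224
df = 2
p-value (upper-tail) = 0.01483
At α=0.05: p < α → reject H₀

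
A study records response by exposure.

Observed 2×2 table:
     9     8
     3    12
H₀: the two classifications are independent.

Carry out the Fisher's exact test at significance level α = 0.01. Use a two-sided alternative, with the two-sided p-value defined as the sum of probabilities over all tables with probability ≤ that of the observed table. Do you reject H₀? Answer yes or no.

Margins: r₁=17, r₂=15, c₁=12, c₂=20, n=32
p_obs = C(17,9)·C(15,3)/C(32,12); sum pmf over tables with pmf ≤ p_obs
p-value (two-sided) = 0.07587
At α=0.01: p ≥ α → fail to reject H₀

reject H₀: no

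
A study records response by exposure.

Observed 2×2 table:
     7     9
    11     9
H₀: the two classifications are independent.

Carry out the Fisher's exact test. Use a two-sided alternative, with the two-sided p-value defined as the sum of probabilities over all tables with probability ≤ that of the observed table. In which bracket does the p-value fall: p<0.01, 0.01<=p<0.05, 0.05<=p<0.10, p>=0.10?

p-value bracket: p>=0.10

Margins: r₁=16, r₂=20, c₁=18, c₂=18, n=36
p_obs = C(16,7)·C(20,11)/C(36,18); sum pmf over tables with pmf ≤ p_obs
p-value (two-sided) = 0.73799
→ bracket: p>=0.10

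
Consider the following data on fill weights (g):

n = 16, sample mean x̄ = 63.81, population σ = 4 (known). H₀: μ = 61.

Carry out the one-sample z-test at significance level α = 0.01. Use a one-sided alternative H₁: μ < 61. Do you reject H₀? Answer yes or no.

reject H₀: no

SE = σ/√n = 4/√16 = 1.0000
z = (x̄−μ₀)/SE = (63.81−61)/1.0000 = 2.8100
p-value (one-sided, H₁ less) = 0.99752
At α=0.01: p ≥ α → fail to reject H₀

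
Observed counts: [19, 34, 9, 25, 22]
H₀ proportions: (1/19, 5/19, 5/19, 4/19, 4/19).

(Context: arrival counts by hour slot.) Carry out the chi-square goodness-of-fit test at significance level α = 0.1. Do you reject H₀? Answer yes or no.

n = 109; E_i = n·p_i = [5.74, 28.68, 28.68, 22.95, 22.95]
χ² = (19−5.74)²/5.74 + (34−28.68)²/28.68 + (9−28.68)²/28.68 + (25−22.95)²/22.95 + (22−22.95)²/22.95 = 45.3794
df = 4
p-value (upper-tail) = 0.00000
At α=0.1: p < α → reject H₀

reject H₀: yes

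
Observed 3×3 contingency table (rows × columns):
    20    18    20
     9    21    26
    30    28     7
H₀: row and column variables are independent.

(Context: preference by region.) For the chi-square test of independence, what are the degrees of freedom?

degrees of freedom = 4

df = (r−1)(c−1) = (3−1)·(3−1) = 4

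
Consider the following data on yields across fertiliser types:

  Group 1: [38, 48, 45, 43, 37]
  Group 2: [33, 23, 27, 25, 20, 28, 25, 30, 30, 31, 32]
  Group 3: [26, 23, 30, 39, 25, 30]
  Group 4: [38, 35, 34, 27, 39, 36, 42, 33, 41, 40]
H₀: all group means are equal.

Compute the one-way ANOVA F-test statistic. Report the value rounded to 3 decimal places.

Group means [42.20, 27.64, 28.83, 36.50], grand mean 32.906
SSB = Σnᵢ(x̄ᵢ−x̄)² = 966.040; SSW = ΣΣ(x−x̄ᵢ)² = 596.679
MSB = 966.040/3 = 322.0133; MSW = 596.679/28 = 21.3100
F = MSB/MSW = 15.1109
df = (3, 28)

test statistic = 15.111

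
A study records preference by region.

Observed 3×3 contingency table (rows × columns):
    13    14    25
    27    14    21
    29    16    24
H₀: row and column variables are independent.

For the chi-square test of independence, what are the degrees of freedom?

degrees of freedom = 4

df = (r−1)(c−1) = (3−1)·(3−1) = 4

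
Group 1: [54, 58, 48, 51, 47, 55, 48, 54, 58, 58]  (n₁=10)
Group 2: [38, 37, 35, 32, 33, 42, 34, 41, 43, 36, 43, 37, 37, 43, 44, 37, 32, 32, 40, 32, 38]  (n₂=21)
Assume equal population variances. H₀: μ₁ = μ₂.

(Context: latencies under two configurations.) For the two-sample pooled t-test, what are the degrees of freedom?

degrees of freedom = 29

df = n₁ + n₂ − 2 = 10 + 21 − 2 = 29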